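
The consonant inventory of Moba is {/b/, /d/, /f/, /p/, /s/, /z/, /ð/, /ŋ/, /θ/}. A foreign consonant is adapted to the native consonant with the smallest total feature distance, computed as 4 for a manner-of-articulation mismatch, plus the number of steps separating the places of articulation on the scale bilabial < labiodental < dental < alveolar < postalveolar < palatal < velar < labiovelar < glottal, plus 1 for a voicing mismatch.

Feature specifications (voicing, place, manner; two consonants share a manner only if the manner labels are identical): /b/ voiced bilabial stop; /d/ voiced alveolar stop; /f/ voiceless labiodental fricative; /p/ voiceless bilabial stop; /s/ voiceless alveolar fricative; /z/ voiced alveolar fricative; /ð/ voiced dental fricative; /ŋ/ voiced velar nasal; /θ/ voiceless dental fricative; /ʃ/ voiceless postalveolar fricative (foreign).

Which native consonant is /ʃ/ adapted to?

s

/s/ is closest: same manner (fricative), place distance 1 (postalveolar→alveolar), same voicing; total 1. Next closest is /z/ at distance 2.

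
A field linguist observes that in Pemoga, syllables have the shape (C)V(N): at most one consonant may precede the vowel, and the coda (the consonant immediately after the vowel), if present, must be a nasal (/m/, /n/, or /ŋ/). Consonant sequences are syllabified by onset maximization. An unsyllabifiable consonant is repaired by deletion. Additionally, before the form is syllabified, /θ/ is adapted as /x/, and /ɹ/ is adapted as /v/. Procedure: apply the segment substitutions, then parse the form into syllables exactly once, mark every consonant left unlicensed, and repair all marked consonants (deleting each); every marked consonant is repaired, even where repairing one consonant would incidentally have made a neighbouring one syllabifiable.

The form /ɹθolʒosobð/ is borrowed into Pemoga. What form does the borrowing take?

xoʒoso

Substitution: /ɹ/ → /v/, /θ/ → /x/, giving /vxolʒosobð/.
Under (C)V(N), the unsyllabifiable consonants are /v/, /l/, /b/, /ð/ (only a nasal (/m/, /n/, or /ŋ/) is licensed in coda position; onsets are limited to one consonant).
Deletion applies to /v/, /l/, /b/, /ð/.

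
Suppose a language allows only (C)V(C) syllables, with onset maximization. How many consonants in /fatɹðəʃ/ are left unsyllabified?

The consonants /ɹ/ cannot be parsed into a legal (C)V(C) syllable (at most one coda consonant is licensed; onsets are limited to one consonant).

1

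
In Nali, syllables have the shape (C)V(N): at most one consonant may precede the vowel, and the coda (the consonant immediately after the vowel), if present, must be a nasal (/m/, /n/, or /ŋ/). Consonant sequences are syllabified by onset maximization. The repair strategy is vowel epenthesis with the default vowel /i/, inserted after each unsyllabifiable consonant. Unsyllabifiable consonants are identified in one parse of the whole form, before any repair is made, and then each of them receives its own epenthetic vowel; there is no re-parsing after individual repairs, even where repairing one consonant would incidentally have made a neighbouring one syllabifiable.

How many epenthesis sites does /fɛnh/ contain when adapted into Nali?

1

The unsyllabifiable consonants are /h/; each receives one epenthetic vowel.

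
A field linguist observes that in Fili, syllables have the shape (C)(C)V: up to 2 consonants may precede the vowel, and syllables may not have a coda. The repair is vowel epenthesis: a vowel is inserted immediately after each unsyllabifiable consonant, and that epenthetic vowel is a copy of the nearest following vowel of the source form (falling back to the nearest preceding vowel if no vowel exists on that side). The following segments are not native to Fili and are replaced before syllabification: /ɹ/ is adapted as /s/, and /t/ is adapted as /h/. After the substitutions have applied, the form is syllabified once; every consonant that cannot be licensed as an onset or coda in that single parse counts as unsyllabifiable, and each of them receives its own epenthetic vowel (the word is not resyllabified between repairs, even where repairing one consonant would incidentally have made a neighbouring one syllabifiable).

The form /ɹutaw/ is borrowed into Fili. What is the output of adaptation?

suhawa

Substitution: /ɹ/ → /s/, /t/ → /h/, giving /suhaw/.
Under (C)(C)V, the unsyllabifiable consonants are /w/ (no codas are permitted; onsets may contain at most 2 consonants).
Epenthesis after each stranded consonant: /w/ → /wa/.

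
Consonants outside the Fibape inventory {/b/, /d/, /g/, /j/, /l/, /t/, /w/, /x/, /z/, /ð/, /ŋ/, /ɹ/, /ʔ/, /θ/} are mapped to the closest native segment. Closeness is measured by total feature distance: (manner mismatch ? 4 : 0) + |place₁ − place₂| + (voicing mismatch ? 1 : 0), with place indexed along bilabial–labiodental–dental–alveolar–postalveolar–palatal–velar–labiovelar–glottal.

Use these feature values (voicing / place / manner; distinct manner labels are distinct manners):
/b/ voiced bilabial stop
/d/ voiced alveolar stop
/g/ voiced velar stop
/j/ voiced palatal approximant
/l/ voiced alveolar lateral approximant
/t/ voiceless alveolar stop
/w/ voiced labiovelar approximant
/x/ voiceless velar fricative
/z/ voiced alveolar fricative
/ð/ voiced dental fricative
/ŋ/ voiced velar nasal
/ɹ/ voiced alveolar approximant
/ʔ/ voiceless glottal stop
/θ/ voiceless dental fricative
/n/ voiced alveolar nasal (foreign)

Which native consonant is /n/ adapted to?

ŋ

/ŋ/ is closest: same manner (nasal), place distance 3 (alveolar→velar), same voicing; total 3. Next closest is /d/ at distance 4.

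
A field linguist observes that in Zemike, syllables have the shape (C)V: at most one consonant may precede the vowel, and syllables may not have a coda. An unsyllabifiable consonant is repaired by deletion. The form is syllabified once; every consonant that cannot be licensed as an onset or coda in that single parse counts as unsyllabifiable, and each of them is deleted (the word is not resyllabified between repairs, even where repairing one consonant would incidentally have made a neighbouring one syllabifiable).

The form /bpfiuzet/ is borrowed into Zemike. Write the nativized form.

Under (C)V, the unsyllabifiable consonants are /b/, /p/, /t/ (no codas are permitted; onsets are limited to one consonant).
Each unlicensed consonant is deleted: /b/, /p/, /t/.

fiuze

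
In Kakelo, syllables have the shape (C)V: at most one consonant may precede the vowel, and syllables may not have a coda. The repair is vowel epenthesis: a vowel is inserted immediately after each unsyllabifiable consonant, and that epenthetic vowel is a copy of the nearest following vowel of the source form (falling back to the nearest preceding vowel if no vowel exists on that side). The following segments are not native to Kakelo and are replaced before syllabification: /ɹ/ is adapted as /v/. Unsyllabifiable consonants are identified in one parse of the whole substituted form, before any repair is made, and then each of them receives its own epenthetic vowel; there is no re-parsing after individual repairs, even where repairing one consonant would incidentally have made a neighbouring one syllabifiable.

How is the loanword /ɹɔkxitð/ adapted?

vɔkixitiði

Substitution: /ɹ/ → /v/, giving /vɔkxitð/.
The consonants /k/, /t/, /ð/ cannot be parsed into a legal (C)V syllable (no codas are permitted; onsets are limited to one consonant).
Epenthesis after each stranded consonant: /k/ → /ki/, /t/ → /ti/, /ð/ → /ði/.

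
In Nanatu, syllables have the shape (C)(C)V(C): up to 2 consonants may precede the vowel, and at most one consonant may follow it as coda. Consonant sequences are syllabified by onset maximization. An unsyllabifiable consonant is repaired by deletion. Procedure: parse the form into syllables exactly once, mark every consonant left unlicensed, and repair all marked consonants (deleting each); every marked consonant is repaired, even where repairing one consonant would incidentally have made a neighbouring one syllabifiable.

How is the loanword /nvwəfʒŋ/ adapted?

Under (C)(C)V(C), the unsyllabifiable consonants are /n/, /ʒ/, /ŋ/ (at most one coda consonant is licensed; onsets may contain at most 2 consonants).
Deleting the stranded consonants removes /n/, /ʒ/, /ŋ/.

vwəf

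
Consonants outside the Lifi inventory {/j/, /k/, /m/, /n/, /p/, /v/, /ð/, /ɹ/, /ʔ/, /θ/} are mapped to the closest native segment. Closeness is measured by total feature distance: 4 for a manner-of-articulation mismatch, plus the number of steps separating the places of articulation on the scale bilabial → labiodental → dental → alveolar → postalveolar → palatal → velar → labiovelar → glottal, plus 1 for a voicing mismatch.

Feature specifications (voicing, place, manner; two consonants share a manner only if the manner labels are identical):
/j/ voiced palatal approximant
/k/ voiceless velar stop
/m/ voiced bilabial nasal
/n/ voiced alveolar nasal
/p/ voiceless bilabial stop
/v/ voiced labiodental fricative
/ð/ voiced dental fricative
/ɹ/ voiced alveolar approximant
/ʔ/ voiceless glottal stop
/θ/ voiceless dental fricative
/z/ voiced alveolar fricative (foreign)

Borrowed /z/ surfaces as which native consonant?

ð

/ð/ is closest: same manner (fricative), place distance 1 (alveolar→dental), same voicing; total 1. Next closest is /v/ at distance 2.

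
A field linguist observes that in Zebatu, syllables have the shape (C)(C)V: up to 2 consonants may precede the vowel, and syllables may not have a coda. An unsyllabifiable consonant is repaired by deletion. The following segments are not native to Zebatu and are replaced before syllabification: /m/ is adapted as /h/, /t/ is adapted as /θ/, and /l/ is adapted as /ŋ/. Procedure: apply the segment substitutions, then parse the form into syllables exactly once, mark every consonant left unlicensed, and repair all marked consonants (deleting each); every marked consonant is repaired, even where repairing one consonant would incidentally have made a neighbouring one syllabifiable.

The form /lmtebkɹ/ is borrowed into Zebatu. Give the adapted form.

Substitution: /l/ → /ŋ/, /m/ → /h/, /t/ → /θ/, giving /ŋhθebkɹ/.
Syllabifying with onset maximization leaves /ŋ/, /b/, /k/, /ɹ/ stranded (no codas are permitted; onsets may contain at most 2 consonants).
Deleting the stranded consonants removes /ŋ/, /b/, /k/, /ɹ/.

hθe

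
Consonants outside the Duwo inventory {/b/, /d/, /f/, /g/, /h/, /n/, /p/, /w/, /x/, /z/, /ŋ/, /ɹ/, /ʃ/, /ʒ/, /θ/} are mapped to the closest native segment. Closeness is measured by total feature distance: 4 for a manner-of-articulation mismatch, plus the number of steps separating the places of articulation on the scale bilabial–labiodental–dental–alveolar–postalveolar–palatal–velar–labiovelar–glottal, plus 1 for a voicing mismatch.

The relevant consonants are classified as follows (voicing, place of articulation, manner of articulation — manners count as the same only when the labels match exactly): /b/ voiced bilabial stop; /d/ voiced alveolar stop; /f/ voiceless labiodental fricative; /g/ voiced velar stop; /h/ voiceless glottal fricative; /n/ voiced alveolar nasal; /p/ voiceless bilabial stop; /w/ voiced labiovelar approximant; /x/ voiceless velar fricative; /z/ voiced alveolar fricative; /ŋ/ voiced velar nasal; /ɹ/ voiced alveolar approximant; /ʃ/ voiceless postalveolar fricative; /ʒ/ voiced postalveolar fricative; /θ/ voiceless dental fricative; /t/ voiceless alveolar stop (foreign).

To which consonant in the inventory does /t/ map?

d

/d/ is closest: same manner (stop), place distance 0 (alveolar→alveolar), voicing differs (+1); total 1. Next closest is /p/ at distance 3.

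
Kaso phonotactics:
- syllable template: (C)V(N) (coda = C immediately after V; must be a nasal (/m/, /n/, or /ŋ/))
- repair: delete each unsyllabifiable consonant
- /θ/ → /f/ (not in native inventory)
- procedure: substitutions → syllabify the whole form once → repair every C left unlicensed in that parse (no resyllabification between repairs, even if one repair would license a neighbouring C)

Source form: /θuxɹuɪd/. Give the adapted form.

fuɹuɪ

Substitution: /θ/ → /f/, giving /fuxɹuɪd/.
The consonants /x/, /d/ cannot be parsed into a legal (C)V(N) syllable (only a nasal (/m/, /n/, or /ŋ/) is licensed in coda position; onsets are limited to one consonant).
Deleting the stranded consonants removes /x/, /d/.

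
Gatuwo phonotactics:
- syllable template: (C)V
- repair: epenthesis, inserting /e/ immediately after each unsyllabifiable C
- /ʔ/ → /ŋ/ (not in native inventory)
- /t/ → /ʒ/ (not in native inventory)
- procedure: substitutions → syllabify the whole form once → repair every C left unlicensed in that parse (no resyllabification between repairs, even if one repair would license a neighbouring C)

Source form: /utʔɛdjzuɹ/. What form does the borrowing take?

uʒeŋɛdejezuɹe

Substitution: /t/ → /ʒ/, /ʔ/ → /ŋ/, giving /uʒŋɛdjzuɹ/.
Under (C)V, the unsyllabifiable consonants are /ʒ/, /d/, /j/, /ɹ/ (no codas are permitted; onsets are limited to one consonant).
Epenthesis after each stranded consonant: /ʒ/ → /ʒe/, /d/ → /de/, /j/ → /je/, /ɹ/ → /ɹe/.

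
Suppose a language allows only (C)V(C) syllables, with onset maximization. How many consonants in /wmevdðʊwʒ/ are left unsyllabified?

Under (C)V(C), the unsyllabifiable consonants are /w/, /d/, /ʒ/ (at most one coda consonant is licensed; onsets are limited to one consonant).

3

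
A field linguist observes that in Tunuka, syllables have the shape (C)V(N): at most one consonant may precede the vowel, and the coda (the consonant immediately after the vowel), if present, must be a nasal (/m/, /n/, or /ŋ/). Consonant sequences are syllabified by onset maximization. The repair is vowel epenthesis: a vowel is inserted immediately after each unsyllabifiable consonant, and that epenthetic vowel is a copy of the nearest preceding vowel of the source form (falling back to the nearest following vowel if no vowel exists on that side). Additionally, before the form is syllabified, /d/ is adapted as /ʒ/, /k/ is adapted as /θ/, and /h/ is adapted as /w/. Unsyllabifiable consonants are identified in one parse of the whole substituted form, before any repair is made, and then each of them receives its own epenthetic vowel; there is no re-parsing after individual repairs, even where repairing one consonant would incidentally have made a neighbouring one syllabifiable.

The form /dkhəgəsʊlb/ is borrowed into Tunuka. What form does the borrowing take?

ʒəθəwəgəsʊlʊbʊ

Substitution: /d/ → /ʒ/, /k/ → /θ/, /h/ → /w/, giving /ʒθwəgəsʊlb/.
Syllabifying with onset maximization leaves /ʒ/, /θ/, /l/, /b/ stranded (only a nasal (/m/, /n/, or /ŋ/) is licensed in coda position; onsets are limited to one consonant).
Epenthesis after each stranded consonant: /ʒ/ → /ʒə/, /θ/ → /θə/, /l/ → /lʊ/, /b/ → /bʊ/.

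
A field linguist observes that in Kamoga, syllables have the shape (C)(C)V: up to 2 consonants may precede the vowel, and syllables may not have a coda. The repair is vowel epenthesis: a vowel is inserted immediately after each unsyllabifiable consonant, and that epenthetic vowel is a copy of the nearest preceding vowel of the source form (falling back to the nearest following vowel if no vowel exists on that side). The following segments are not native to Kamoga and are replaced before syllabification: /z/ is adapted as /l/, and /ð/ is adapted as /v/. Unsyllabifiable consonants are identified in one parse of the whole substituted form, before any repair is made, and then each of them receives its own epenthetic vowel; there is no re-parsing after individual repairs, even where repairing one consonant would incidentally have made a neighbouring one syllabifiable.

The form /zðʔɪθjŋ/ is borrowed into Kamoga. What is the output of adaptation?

Substitution: /z/ → /l/, /ð/ → /v/, giving /lvʔɪθjŋ/.
Under (C)(C)V, the unsyllabifiable consonants are /l/, /θ/, /j/, /ŋ/ (no codas are permitted; onsets may contain at most 2 consonants).
Epenthesis after each stranded consonant: /l/ → /lɪ/, /θ/ → /θɪ/, /j/ → /jɪ/, /ŋ/ → /ŋɪ/.

lɪvʔɪθɪjɪŋɪ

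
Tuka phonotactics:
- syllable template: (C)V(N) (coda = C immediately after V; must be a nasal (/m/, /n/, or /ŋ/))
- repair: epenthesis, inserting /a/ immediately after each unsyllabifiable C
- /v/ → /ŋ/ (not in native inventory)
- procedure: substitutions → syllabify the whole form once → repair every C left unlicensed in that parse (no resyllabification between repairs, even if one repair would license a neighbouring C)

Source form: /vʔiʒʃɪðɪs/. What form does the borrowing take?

Substitution: /v/ → /ŋ/, giving /ŋʔiʒʃɪðɪs/.
Syllabifying with onset maximization leaves /ŋ/, /ʒ/, /s/ stranded (only a nasal (/m/, /n/, or /ŋ/) is licensed in coda position; onsets are limited to one consonant).
Epenthesis after each stranded consonant: /ŋ/ → /ŋa/, /ʒ/ → /ʒa/, /s/ → /sa/.

ŋaʔiʒaʃɪðɪsa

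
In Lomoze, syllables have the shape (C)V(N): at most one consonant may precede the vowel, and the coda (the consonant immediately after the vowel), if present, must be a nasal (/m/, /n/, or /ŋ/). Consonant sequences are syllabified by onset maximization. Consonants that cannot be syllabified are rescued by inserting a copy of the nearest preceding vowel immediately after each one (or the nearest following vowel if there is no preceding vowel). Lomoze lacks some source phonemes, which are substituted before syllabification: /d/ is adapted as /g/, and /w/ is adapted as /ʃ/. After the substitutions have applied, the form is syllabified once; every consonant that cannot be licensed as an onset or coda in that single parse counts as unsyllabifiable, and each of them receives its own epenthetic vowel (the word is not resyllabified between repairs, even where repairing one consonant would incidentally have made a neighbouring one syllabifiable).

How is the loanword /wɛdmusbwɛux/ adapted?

ʃɛgɛmusubuʃɛuxu

Substitution: /w/ → /ʃ/, /d/ → /g/, giving /ʃɛgmusbʃɛux/.
Under (C)V(N), the unsyllabifiable consonants are /g/, /s/, /b/, /x/ (only a nasal (/m/, /n/, or /ŋ/) is licensed in coda position; onsets are limited to one consonant).
Inserting the epenthetic vowel yields /g/ → /gɛ/, /s/ → /su/, /b/ → /bu/, /x/ → /xu/.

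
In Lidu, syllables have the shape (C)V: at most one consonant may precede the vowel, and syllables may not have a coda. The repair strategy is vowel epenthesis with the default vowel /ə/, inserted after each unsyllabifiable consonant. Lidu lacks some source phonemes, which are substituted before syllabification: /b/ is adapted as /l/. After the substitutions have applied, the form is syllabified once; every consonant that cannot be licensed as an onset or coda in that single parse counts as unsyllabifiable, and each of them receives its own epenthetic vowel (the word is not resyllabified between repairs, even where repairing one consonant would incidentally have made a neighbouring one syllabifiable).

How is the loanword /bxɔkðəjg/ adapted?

ləxɔkəðəjəgə

Substitution: /b/ → /l/, giving /lxɔkðəjg/.
Syllabifying with onset maximization leaves /l/, /k/, /j/, /g/ stranded (no codas are permitted; onsets are limited to one consonant).
Epenthesis after each stranded consonant: /l/ → /lə/, /k/ → /kə/, /j/ → /jə/, /g/ → /gə/.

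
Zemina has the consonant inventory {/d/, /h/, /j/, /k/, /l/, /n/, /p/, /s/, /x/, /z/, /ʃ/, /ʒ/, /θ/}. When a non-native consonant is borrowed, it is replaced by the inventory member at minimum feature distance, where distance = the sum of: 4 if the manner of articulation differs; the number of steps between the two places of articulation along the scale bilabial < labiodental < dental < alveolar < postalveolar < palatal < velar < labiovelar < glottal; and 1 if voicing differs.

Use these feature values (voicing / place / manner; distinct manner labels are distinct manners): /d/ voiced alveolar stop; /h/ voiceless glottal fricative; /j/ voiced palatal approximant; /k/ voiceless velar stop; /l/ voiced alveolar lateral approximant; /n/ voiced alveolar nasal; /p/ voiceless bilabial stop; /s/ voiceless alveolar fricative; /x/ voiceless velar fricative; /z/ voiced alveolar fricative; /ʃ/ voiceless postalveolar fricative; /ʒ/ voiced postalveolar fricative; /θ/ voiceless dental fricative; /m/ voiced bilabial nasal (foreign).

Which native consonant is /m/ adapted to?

/n/ is closest: same manner (nasal), place distance 3 (bilabial→alveolar), same voicing; total 3. Next closest is /p/ at distance 5.

n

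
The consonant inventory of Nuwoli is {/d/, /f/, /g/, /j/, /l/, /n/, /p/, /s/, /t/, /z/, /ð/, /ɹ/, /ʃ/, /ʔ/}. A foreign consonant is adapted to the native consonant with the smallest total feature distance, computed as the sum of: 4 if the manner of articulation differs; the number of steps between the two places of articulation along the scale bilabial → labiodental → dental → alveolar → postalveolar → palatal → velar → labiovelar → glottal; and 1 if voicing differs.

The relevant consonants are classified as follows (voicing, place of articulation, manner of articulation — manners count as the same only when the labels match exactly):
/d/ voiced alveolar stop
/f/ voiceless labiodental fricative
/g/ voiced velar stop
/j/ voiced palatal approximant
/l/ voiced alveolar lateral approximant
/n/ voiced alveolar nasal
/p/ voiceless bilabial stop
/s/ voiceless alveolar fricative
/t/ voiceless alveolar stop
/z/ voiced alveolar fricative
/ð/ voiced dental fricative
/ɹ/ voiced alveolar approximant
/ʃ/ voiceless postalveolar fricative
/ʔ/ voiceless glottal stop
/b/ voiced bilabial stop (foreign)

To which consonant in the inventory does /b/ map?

p

/p/ is closest: same manner (stop), place distance 0 (bilabial→bilabial), voicing differs (+1); total 1. Next closest is /d/ at distance 3.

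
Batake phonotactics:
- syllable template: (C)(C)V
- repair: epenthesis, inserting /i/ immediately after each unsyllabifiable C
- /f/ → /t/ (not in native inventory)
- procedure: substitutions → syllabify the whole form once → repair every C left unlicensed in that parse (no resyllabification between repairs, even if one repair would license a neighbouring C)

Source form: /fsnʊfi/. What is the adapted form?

tisnʊti

Substitution: /f/ → /t/, giving /tsnʊti/.
Syllabifying with onset maximization leaves /t/ stranded (no codas are permitted; onsets may contain at most 2 consonants).
Each unlicensed consonant becomes the onset of a new syllable: /t/ → /ti/.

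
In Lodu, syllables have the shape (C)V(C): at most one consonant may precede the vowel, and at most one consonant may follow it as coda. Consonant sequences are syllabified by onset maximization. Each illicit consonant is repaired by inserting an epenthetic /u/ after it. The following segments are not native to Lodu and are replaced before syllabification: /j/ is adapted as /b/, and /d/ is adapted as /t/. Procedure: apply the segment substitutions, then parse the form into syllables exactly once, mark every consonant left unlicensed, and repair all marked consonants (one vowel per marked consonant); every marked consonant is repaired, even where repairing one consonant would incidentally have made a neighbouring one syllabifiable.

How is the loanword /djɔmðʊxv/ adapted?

Substitution: /d/ → /t/, /j/ → /b/, giving /tbɔmðʊxv/.
Syllabifying with onset maximization leaves /t/, /v/ stranded (at most one coda consonant is licensed; onsets are limited to one consonant).
Epenthesis after each stranded consonant: /t/ → /tu/, /v/ → /vu/.

tubɔmðʊxvu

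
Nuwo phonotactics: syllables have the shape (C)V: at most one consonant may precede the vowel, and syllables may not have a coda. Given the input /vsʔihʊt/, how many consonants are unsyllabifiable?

The consonants /v/, /s/, /t/ cannot be parsed into a legal (C)V syllable (no codas are permitted; onsets are limited to one consonant).

3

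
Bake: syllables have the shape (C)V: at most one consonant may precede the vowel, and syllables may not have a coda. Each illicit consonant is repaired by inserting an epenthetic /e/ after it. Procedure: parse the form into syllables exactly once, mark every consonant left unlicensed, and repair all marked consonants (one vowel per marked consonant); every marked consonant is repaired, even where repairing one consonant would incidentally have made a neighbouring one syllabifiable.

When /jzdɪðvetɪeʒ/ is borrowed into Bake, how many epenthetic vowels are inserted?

The unsyllabifiable consonants are /j/, /z/, /ð/, /ʒ/; each receives one epenthetic vowel.

4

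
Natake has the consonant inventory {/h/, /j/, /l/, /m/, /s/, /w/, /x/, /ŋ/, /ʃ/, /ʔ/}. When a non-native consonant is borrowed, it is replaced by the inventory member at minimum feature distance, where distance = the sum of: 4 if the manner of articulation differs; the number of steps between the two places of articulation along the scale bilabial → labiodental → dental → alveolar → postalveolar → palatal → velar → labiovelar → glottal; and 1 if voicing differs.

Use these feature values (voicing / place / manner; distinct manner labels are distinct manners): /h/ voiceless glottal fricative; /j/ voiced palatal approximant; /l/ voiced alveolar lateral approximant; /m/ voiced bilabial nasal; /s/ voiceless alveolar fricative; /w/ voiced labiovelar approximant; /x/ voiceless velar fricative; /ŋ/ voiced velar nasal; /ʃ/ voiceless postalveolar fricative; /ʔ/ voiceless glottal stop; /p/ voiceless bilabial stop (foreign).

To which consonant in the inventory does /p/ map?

m

/m/ is closest: manner differs (stop→nasal, +4), place distance 0 (bilabial→bilabial), voicing differs (+1); total 5. Next closest is /s/ at distance 7.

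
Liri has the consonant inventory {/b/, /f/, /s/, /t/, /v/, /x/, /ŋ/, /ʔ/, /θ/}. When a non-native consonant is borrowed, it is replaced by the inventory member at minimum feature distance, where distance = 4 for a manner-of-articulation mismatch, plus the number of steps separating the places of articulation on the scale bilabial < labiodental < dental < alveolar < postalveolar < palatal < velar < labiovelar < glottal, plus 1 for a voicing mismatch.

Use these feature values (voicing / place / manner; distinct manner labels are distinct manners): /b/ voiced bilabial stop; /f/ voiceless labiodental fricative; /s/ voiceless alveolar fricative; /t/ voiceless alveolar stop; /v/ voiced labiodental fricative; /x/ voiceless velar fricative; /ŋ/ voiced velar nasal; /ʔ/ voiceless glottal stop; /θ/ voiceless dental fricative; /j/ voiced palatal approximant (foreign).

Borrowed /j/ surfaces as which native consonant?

ŋ

/ŋ/ is closest: manner differs (approximant→nasal, +4), place distance 1 (palatal→velar), same voicing; total 5. Next closest is /x/ at distance 6.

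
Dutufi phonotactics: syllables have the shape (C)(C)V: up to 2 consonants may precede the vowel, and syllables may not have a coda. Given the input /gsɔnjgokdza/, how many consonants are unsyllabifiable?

2

The consonants /n/, /k/ cannot be parsed into a legal (C)(C)V syllable (no codas are permitted; onsets may contain at most 2 consonants).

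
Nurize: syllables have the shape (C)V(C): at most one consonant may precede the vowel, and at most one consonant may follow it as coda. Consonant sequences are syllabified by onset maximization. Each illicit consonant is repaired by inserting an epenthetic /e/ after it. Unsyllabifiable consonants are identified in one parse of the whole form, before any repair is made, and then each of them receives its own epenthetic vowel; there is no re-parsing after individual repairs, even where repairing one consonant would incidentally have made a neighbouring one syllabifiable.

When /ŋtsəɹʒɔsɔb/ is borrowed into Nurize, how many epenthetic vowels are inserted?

2

The unsyllabifiable consonants are /ŋ/, /t/; each receives one epenthetic vowel.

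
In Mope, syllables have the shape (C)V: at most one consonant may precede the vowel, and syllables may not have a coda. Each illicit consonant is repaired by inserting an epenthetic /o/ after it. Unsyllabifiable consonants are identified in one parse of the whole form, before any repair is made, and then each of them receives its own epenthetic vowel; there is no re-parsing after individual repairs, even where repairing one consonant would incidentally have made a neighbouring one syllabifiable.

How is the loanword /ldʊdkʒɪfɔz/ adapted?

lodʊdokoʒɪfɔzo

The consonants /l/, /d/, /k/, /z/ cannot be parsed into a legal (C)V syllable (no codas are permitted; onsets are limited to one consonant).
Epenthesis after each stranded consonant: /l/ → /lo/, /d/ → /do/, /k/ → /ko/, /z/ → /zo/.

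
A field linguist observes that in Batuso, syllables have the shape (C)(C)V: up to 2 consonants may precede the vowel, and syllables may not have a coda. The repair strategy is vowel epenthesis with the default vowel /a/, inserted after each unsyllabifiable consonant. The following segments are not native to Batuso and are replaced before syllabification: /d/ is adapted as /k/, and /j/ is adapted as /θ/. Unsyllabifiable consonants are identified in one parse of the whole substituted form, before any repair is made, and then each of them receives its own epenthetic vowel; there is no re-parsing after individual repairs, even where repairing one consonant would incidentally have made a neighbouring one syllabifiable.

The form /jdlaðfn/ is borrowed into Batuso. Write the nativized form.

Substitution: /j/ → /θ/, /d/ → /k/, giving /θklaðfn/.
Under (C)(C)V, the unsyllabifiable consonants are /θ/, /ð/, /f/, /n/ (no codas are permitted; onsets may contain at most 2 consonants).
Each unlicensed consonant becomes the onset of a new syllable: /θ/ → /θa/, /ð/ → /ða/, /f/ → /fa/, /n/ → /na/.

θaklaðafana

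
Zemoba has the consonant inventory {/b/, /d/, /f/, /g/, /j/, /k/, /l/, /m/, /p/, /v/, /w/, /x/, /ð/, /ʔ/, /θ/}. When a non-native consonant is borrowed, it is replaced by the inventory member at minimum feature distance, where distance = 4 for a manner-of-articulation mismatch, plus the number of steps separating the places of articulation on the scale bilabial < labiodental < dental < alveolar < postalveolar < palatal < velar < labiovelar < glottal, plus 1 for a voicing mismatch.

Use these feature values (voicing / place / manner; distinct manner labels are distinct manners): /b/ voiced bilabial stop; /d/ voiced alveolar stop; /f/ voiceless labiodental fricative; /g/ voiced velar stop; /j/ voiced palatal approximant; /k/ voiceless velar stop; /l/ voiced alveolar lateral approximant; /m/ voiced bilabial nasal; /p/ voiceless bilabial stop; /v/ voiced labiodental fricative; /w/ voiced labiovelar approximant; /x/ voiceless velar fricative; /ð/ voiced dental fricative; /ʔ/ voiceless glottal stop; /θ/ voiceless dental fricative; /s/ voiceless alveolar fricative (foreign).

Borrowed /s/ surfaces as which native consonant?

θ

/θ/ is closest: same manner (fricative), place distance 1 (alveolar→dental), same voicing; total 1. Next closest is /f/ at distance 2.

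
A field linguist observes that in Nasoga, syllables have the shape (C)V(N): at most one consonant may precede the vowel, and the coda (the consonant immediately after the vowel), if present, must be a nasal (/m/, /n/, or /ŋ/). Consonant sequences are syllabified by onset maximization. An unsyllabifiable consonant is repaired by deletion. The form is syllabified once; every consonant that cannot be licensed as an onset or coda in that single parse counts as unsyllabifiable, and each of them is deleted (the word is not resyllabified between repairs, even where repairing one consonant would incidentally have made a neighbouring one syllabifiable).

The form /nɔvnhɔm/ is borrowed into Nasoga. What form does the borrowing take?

nɔhɔm

Syllabifying with onset maximization leaves /v/, /n/ stranded (only a nasal (/m/, /n/, or /ŋ/) is licensed in coda position; onsets are limited to one consonant).
Deleting the stranded consonants removes /v/, /n/.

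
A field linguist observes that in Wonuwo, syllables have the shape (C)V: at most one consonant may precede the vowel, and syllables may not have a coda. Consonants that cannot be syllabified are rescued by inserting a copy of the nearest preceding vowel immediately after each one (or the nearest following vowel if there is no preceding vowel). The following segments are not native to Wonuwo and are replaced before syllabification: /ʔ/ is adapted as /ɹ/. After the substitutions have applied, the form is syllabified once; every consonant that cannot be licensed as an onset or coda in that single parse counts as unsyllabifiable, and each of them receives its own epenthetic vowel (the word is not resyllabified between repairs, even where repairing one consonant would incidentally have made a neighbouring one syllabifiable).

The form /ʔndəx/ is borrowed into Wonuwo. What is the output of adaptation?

Substitution: /ʔ/ → /ɹ/, giving /ɹndəx/.
Under (C)V, the unsyllabifiable consonants are /ɹ/, /n/, /x/ (no codas are permitted; onsets are limited to one consonant).
Epenthesis after each stranded consonant: /ɹ/ → /ɹə/, /n/ → /nə/, /x/ → /xə/.

ɹənədəxə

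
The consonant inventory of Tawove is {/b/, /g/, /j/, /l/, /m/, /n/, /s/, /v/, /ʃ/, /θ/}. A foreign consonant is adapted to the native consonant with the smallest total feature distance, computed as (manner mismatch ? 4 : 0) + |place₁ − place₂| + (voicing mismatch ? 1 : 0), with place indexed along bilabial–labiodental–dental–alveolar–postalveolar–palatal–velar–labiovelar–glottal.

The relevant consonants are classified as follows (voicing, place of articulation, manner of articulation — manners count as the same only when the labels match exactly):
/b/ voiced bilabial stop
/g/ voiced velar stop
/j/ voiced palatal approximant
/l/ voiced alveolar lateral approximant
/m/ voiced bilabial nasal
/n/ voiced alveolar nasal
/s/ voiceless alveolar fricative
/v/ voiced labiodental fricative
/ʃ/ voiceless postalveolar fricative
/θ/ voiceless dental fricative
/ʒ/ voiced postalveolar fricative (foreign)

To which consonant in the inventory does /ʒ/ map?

ʃ

/ʃ/ is closest: same manner (fricative), place distance 0 (postalveolar→postalveolar), voicing differs (+1); total 1. Next closest is /s/ at distance 2.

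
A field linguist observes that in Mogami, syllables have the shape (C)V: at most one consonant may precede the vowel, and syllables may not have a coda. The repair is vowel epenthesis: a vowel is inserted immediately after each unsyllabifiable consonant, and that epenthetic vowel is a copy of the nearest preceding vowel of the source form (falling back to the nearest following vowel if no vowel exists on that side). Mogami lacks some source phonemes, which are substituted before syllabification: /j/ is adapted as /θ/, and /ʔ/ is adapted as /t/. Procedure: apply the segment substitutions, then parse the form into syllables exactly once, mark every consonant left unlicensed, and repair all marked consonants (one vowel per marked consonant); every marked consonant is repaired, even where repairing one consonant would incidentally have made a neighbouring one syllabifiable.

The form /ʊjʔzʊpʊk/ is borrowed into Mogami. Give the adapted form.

ʊθʊtʊzʊpʊkʊ

Substitution: /j/ → /θ/, /ʔ/ → /t/, giving /ʊθtzʊpʊk/.
The consonants /θ/, /t/, /k/ cannot be parsed into a legal (C)V syllable (no codas are permitted; onsets are limited to one consonant).
Epenthesis after each stranded consonant: /θ/ → /θʊ/, /t/ → /tʊ/, /k/ → /kʊ/.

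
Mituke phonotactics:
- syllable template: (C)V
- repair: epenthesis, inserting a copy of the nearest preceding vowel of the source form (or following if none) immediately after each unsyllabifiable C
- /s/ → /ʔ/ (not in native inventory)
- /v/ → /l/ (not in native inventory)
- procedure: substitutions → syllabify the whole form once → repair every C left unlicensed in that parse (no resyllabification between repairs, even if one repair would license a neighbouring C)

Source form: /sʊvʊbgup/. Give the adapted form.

Substitution: /s/ → /ʔ/, /v/ → /l/, giving /ʔʊlʊbgup/.
The consonants /b/, /p/ cannot be parsed into a legal (C)V syllable (no codas are permitted; onsets are limited to one consonant).
Each unlicensed consonant becomes the onset of a new syllable: /b/ → /bʊ/, /p/ → /pu/.

ʔʊlʊbʊgupu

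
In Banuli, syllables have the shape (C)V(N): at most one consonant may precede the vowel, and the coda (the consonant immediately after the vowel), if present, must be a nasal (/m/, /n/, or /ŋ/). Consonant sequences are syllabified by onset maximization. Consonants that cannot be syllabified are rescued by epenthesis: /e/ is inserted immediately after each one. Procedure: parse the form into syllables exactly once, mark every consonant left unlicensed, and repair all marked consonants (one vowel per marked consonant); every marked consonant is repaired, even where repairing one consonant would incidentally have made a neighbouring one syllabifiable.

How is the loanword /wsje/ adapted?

weseje

Under (C)V(N), the unsyllabifiable consonants are /w/, /s/ (only a nasal (/m/, /n/, or /ŋ/) is licensed in coda position; onsets are limited to one consonant).
Inserting the epenthetic vowel yields /w/ → /we/, /s/ → /se/.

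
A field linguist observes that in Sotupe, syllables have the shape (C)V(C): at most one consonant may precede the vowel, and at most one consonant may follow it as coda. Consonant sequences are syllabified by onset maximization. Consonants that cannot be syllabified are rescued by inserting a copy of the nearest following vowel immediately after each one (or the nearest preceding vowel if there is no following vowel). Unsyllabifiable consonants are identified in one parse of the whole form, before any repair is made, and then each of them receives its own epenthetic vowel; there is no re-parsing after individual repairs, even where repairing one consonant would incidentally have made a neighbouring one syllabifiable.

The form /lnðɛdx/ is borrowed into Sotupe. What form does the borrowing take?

Syllabifying with onset maximization leaves /l/, /n/, /x/ stranded (at most one coda consonant is licensed; onsets are limited to one consonant).
Each unlicensed consonant becomes the onset of a new syllable: /l/ → /lɛ/, /n/ → /nɛ/, /x/ → /xɛ/.

lɛnɛðɛdxɛ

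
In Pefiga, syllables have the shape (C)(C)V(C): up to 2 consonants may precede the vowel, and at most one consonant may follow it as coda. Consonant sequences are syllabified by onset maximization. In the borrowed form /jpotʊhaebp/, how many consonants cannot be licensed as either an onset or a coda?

The consonants /p/ cannot be parsed into a legal (C)(C)V(C) syllable (at most one coda consonant is licensed; onsets may contain at most 2 consonants).

1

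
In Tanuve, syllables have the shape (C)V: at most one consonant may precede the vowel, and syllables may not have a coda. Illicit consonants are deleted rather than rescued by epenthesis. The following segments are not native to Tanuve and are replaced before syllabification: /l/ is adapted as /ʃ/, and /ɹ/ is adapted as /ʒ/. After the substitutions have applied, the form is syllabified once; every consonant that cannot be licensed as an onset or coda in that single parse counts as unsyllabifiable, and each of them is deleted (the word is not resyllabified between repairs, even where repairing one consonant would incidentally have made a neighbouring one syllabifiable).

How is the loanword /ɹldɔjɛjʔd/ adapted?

dɔjɛ

Substitution: /ɹ/ → /ʒ/, /l/ → /ʃ/, giving /ʒʃdɔjɛjʔd/.
Syllabifying with onset maximization leaves /ʒ/, /ʃ/, /j/, /ʔ/, /d/ stranded (no codas are permitted; onsets are limited to one consonant).
Each unlicensed consonant is deleted: /ʒ/, /ʃ/, /j/, /ʔ/, /d/.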